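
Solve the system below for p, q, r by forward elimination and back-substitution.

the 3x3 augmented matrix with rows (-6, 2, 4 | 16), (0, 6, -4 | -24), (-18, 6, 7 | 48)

(-4, -4, 0)

Forward elimination on [A|b]:
R3 <- R3 - (3)*R1:  [  0   0  -5   0 ]
Row echelon form:
[ -6  2   4  |   16 ]
[  0  6  -4  |  -24 ]
[  0  0  -5  |    0 ]
Back-substitution:
r = (0) / -5 = 0
q = (-24 - (-4)*(0)) / 6 = -4
p = (16 - (2)*(-4) - (4)*(0)) / -6 = -4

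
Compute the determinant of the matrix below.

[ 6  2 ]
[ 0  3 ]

det(A) = 18

Forward elimination:
Upper-triangular form:
[ 6  2 ]
[ 0  3 ]
det(A) = (-1)^0 * (6) * (3) = 18  (0 row swaps -> sign +1)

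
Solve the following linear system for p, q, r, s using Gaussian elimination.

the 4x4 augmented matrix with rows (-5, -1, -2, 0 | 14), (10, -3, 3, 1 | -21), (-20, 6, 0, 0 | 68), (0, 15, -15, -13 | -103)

(-4, -2, 4, 1)

Forward elimination on [A|b]:
R2 <- R2 - (-2)*R1:  [  0  -5  -1   1   7 ]
R3 <- R3 - (4)*R1:  [  0  10   8   0  12 ]
R3 <- R3 - (-2)*R2:  [  0   0   6   2  26 ]
R4 <- R4 - (-3)*R2:  [   0    0  -18  -10  -82 ]
R4 <- R4 - (-3)*R3:  [  0   0   0  -4  -4 ]
Row echelon form:
[ -5  -1  -2   0  |  14 ]
[  0  -5  -1   1  |   7 ]
[  0   0   6   2  |  26 ]
[  0   0   0  -4  |  -4 ]
Back-substitution:
s = (-4) / -4 = 1
r = (26 - (2)*(1)) / 6 = 4
q = (7 - (-1)*(4) - (1)*(1)) / -5 = -2
p = (14 - (-1)*(-2) - (-2)*(4)) / -5 = -4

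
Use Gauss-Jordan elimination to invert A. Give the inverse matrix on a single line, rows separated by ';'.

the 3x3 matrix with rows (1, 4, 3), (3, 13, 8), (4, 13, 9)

Gauss-Jordan on [A | I]:
R2 <- R2 - (3)*R1:  [  0   1  -1  |  -3   1   0 ]
R3 <- R3 - (4)*R1:  [  0  -3  -3  |  -4   0   1 ]
R1 <- R1 - (4)*R2:  [  1   0   7  |  13  -4   0 ]
R3 <- R3 - (-3)*R2:  [   0    0   -6  |  -13    3    1 ]
R3 <- (1/-6)*R3:  [    0     0     1  |  13/6  -1/2  -1/6 ]
R1 <- R1 - (7)*R3:  [     1      0      0  |  -13/6   -1/2    7/6 ]
R2 <- R2 - (-1)*R3:  [    0     1     0  |  -5/6   1/2  -1/6 ]
Right block of [I | A^{-1}] is the inverse:
[ -13/6  -1/2   7/6 ]
[  -5/6   1/2  -1/6 ]
[  13/6  -1/2  -1/6 ]

inverse = [-13/6 -1/2 7/6; -5/6 1/2 -1/6; 13/6 -1/2 -1/6]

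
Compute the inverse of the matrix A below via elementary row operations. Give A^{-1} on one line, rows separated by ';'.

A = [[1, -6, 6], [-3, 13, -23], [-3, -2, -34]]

inverse = [122/5 54/5 -3; 33/20 4/5 -1/4; -9/4 -1 1/4]

Gauss-Jordan on [A | I]:
R2 <- R2 - (-3)*R1:  [  0  -5  -5  |   3   1   0 ]
R3 <- R3 - (-3)*R1:  [   0  -20  -16  |    3    0    1 ]
R2 <- (1/-5)*R2:  [    0     1     1  |  -3/5  -1/5     0 ]
R1 <- R1 - (-6)*R2:  [     1      0     12  |  -13/5   -6/5      0 ]
R3 <- R3 - (-20)*R2:  [  0   0   4  |  -9  -4   1 ]
R3 <- (1/4)*R3:  [    0     0     1  |  -9/4    -1   1/4 ]
R1 <- R1 - (12)*R3:  [     1      0      0  |  122/5   54/5     -3 ]
R2 <- R2 - (1)*R3:  [     0      1      0  |  33/20    4/5   -1/4 ]
Right block of [I | A^{-1}] is the inverse:
[ 122/5  54/5    -3 ]
[ 33/20   4/5  -1/4 ]
[  -9/4    -1   1/4 ]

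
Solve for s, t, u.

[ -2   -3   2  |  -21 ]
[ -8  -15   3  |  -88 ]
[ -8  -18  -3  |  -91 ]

(5, 3, -1)

Forward elimination on [A|b]:
R2 <- R2 - (4)*R1:  [  0  -3  -5  -4 ]
R3 <- R3 - (4)*R1:  [   0   -6  -11   -7 ]
R3 <- R3 - (2)*R2:  [  0   0  -1   1 ]
Row echelon form:
[ -2  -3   2  |  -21 ]
[  0  -3  -5  |   -4 ]
[  0   0  -1  |    1 ]
Back-substitution:
u = (1) / -1 = -1
t = (-4 - (-5)*(-1)) / -3 = 3
s = (-21 - (-3)*(3) - (2)*(-1)) / -2 = 5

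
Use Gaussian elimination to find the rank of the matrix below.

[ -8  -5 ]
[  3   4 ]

rank(A) = 2

Row reduction:
R2 <- R2 - (-3/8)*R1:  [    0  17/8 ]
Row echelon form:
[ -8    -5 ]
[  0  17/8 ]
Nonzero rows / pivot columns: 2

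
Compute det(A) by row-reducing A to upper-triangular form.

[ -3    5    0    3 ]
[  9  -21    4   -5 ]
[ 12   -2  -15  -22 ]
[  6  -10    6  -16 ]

det(A) = 324

Forward elimination:
R2 <- R2 - (-3)*R1:  [  0  -6   4   4 ]
R3 <- R3 - (-4)*R1:  [   0   18  -15  -10 ]
R4 <- R4 - (-2)*R1:  [   0    0    6  -10 ]
R3 <- R3 - (-3)*R2:  [  0   0  -3   2 ]
R4 <- R4 - (-2)*R3:  [  0   0   0  -6 ]
Upper-triangular form:
[ -3   5   0   3 ]
[  0  -6   4   4 ]
[  0   0  -3   2 ]
[  0   0   0  -6 ]
det(A) = (-1)^0 * (-3) * (-6) * (-3) * (-6) = 324  (0 row swaps -> sign +1)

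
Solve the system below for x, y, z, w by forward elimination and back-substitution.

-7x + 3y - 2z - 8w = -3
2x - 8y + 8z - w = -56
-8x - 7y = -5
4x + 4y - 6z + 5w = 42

Forward elimination on [A|b]:
R2 <- R2 - (-2/7)*R1:  [      0   -50/7    52/7   -23/7  -398/7 ]
R3 <- R3 - (8/7)*R1:  [     0  -73/7   16/7   64/7  -11/7 ]
R4 <- R4 - (-4/7)*R1:  [     0   40/7  -50/7    3/7  282/7 ]
R3 <- R3 - (73/50)*R2:  [       0        0  -214/25   697/50  2036/25 ]
R4 <- R4 - (-4/5)*R2:  [     0      0   -6/5  -11/5  -26/5 ]
R4 <- R4 - (15/107)*R3:  [         0          0          0   -889/214  -1778/107 ]
Row echelon form:
[ -7      3       -2        -8  |         -3 ]
[  0  -50/7     52/7     -23/7  |     -398/7 ]
[  0      0  -214/25    697/50  |    2036/25 ]
[  0      0        0  -889/214  |  -1778/107 ]
Back-substitution:
w = (-1778/107) / (-889/214) = 4
z = (2036/25 - (697/50)*(4)) / (-214/25) = -3
y = (-398/7 - (52/7)*(-3) - (-23/7)*(4)) / (-50/7) = 3
x = (-3 - (3)*(3) - (-2)*(-3) - (-8)*(4)) / -7 = -2

(-2, 3, -3, 4)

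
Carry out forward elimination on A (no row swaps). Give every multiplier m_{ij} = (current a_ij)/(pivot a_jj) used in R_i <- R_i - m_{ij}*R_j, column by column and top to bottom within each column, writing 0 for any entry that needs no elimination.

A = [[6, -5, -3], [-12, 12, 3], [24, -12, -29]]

multipliers: -2, 4, 4

Forward elimination:
R2 <- R2 - (-2)*R1:  [  0   2  -3 ]
R3 <- R3 - (4)*R1:  [   0    8  -17 ]
R3 <- R3 - (4)*R2:  [  0   0  -5 ]
Multipliers (in order of application): m_{21} = -2, m_{31} = 4, m_{32} = 4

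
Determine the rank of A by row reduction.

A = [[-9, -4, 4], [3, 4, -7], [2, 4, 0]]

Row reduction:
R2 <- R2 - (-1/3)*R1:  [     0    8/3  -17/3 ]
R3 <- R3 - (-2/9)*R1:  [    0  28/9   8/9 ]
R3 <- R3 - (7/6)*R2:  [    0     0  15/2 ]
Row echelon form:
[ -9   -4      4 ]
[  0  8/3  -17/3 ]
[  0    0   15/2 ]
Nonzero rows / pivot columns: 3

rank(A) = 3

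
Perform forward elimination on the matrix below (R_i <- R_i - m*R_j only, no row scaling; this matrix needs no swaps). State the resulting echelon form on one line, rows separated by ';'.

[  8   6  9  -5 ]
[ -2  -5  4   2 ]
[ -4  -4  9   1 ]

REF = [8 6 9 -5; 0 -7/2 25/4 3/4; 0 0 82/7 -12/7]

Forward elimination:
R2 <- R2 - (-1/4)*R1:  [    0  -7/2  25/4   3/4 ]
R3 <- R3 - (-1/2)*R1:  [    0    -1  27/2  -3/2 ]
R3 <- R3 - (2/7)*R2:  [     0      0   82/7  -12/7 ]
Row echelon form:
[ 8     6     9     -5 ]
[ 0  -7/2  25/4    3/4 ]
[ 0     0  82/7  -12/7 ]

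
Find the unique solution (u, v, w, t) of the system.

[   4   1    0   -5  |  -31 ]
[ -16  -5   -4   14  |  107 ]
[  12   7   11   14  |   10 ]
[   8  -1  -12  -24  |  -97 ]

(-4, 5, -3, 4)

Forward elimination on [A|b]:
R2 <- R2 - (-4)*R1:  [   0   -1   -4   -6  -17 ]
R3 <- R3 - (3)*R1:  [   0    4   11   29  103 ]
R4 <- R4 - (2)*R1:  [   0   -3  -12  -14  -35 ]
R3 <- R3 - (-4)*R2:  [  0   0  -5   5  35 ]
R4 <- R4 - (3)*R2:  [  0   0   0   4  16 ]
Row echelon form:
[ 4   1   0  -5  |  -31 ]
[ 0  -1  -4  -6  |  -17 ]
[ 0   0  -5   5  |   35 ]
[ 0   0   0   4  |   16 ]
Back-substitution:
t = (16) / 4 = 4
w = (35 - (5)*(4)) / -5 = -3
v = (-17 - (-4)*(-3) - (-6)*(4)) / -1 = 5
u = (-31 - (1)*(5) - (-5)*(4)) / 4 = -4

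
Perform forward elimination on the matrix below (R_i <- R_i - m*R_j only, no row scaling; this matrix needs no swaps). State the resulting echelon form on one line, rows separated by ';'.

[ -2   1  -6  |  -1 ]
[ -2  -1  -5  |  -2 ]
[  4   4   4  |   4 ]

Forward elimination:
R2 <- R2 - (1)*R1:  [  0  -2   1  -1 ]
R3 <- R3 - (-2)*R1:  [  0   6  -8   2 ]
R3 <- R3 - (-3)*R2:  [  0   0  -5  -1 ]
Row echelon form:
[ -2   1  -6  |  -1 ]
[  0  -2   1  |  -1 ]
[  0   0  -5  |  -1 ]

REF = [-2 1 -6 -1; 0 -2 1 -1; 0 0 -5 -1]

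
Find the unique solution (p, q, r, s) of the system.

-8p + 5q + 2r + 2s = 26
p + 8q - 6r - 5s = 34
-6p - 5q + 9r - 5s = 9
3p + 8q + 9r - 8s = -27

Forward elimination on [A|b]:
R2 <- R2 - (-1/8)*R1:  [     0   69/8  -23/4  -19/4  149/4 ]
R3 <- R3 - (3/4)*R1:  [     0  -35/4   15/2  -13/2  -21/2 ]
R4 <- R4 - (-3/8)*R1:  [     0   79/8   39/4  -29/4  -69/4 ]
R3 <- R3 - (-70/69)*R2:  [       0        0      5/3  -781/69  1883/69 ]
R4 <- R4 - (79/69)*R2:  [        0         0      49/3   -125/69  -4133/69 ]
R4 <- R4 - (49/5)*R3:  [          0           0           0   12548/115  -37644/115 ]
Row echelon form:
[ -8     5      2          2  |          26 ]
[  0  69/8  -23/4      -19/4  |       149/4 ]
[  0     0    5/3    -781/69  |     1883/69 ]
[  0     0      0  12548/115  |  -37644/115 ]
Back-substitution:
s = (-37644/115) / (12548/115) = -3
r = (1883/69 - (-781/69)*(-3)) / (5/3) = -4
q = (149/4 - (-23/4)*(-4) - (-19/4)*(-3)) / (69/8) = 0
p = (26 - (5)*(0) - (2)*(-4) - (2)*(-3)) / -8 = -5

(-5, 0, -4, -3)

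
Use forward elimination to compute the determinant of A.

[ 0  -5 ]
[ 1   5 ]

det(A) = 5

Forward elimination:
R1 <-> R2   (pivot in column 1 was zero)
[ 1   5 ]
[ 0  -5 ]
Upper-triangular form:
[ 1   5 ]
[ 0  -5 ]
det(A) = (-1)^1 * (1) * (-5) = 5  (1 row swap -> sign -1)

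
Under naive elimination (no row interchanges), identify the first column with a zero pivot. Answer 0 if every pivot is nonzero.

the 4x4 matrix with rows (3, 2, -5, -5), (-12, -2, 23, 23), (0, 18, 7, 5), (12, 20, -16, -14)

Naive forward elimination:
R2 <- R2 - (-4)*R1:  [ 0  6  3  3 ]
R4 <- R4 - (4)*R1:  [  0  12   4   6 ]
R3 <- R3 - (3)*R2:  [  0   0  -2  -4 ]
R4 <- R4 - (2)*R2:  [  0   0  -2   0 ]
R4 <- R4 - (1)*R3:  [ 0  0  0  4 ]
All pivots nonzero; naive elimination completes without hitting a zero pivot.

first zero-pivot column = 0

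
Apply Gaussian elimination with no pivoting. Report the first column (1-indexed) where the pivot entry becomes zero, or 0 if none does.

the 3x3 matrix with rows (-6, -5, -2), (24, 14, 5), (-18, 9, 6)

Naive forward elimination:
R2 <- R2 - (-4)*R1:  [  0  -6  -3 ]
R3 <- R3 - (3)*R1:  [  0  24  12 ]
R3 <- R3 - (-4)*R2:  [ 0  0  0 ]
Matrix at this point:
[ -6  -5  -2 ]
[  0  -6  -3 ]
[  0   0   0 ]
Pivot entry (3,3) in the last row is zero and there are no rows below to swap with -> zero pivot in column 3 (A is singular).

first zero-pivot column = 3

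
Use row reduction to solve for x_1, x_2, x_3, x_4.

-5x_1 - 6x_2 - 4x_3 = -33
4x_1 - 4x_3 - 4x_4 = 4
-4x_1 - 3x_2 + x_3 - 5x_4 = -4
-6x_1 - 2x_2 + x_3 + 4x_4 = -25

(5, -2, 5, -1)

Forward elimination on [A|b]:
R2 <- R2 - (-4/5)*R1:  [      0   -24/5   -36/5      -4  -112/5 ]
R3 <- R3 - (4/5)*R1:  [     0    9/5   21/5     -5  112/5 ]
R4 <- R4 - (6/5)*R1:  [    0  26/5  29/5     4  73/5 ]
R3 <- R3 - (-3/8)*R2:  [     0      0    3/2  -13/2     14 ]
R4 <- R4 - (-13/12)*R2:  [     0      0     -2   -1/3  -29/3 ]
R4 <- R4 - (-4/3)*R3:  [  0   0   0  -9   9 ]
Row echelon form:
[ -5     -6     -4      0  |     -33 ]
[  0  -24/5  -36/5     -4  |  -112/5 ]
[  0      0    3/2  -13/2  |      14 ]
[  0      0      0     -9  |       9 ]
Back-substitution:
x_4 = (9) / -9 = -1
x_3 = (14 - (-13/2)*(-1)) / (3/2) = 5
x_2 = (-112/5 - (-36/5)*(5) - (-4)*(-1)) / (-24/5) = -2
x_1 = (-33 - (-6)*(-2) - (-4)*(5)) / -5 = 5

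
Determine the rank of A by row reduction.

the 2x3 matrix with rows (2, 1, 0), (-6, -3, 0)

Row reduction:
R2 <- R2 - (-3)*R1:  [ 0  0  0 ]
Row echelon form:
[ 2  1  0 ]
[ 0  0  0 ]
Nonzero rows / pivot columns: 1

rank(A) = 1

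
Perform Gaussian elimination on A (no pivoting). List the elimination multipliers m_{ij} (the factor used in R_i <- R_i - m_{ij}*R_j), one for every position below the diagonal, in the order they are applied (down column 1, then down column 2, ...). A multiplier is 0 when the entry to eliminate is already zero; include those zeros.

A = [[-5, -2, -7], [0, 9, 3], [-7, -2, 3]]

multipliers: 0, 7/5, 4/45

Forward elimination:
R2: entry in column 1 is already 0 -> m_{21} = 0 (no row operation needed)
R3 <- R3 - (7/5)*R1:  [    0   4/5  64/5 ]
R3 <- R3 - (4/45)*R2:  [      0       0  188/15 ]
Multipliers (in order of application): m_{21} = 0, m_{31} = 7/5, m_{32} = 4/45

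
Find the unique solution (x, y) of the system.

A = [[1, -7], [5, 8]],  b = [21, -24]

Forward elimination on [A|b]:
R2 <- R2 - (5)*R1:  [    0    43  -129 ]
Row echelon form:
[ 1  -7  |    21 ]
[ 0  43  |  -129 ]
Back-substitution:
y = (-129) / 43 = -3
x = (21 - (-7)*(-3)) / 1 = 0

(0, -3)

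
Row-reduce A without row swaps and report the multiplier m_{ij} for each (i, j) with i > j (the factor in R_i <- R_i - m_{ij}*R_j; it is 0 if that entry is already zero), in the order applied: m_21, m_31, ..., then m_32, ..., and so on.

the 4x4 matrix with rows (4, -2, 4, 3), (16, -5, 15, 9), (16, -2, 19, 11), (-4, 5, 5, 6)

multipliers: 4, 4, -1, 2, 1, 2

Forward elimination:
R2 <- R2 - (4)*R1:  [  0   3  -1  -3 ]
R3 <- R3 - (4)*R1:  [  0   6   3  -1 ]
R4 <- R4 - (-1)*R1:  [ 0  3  9  9 ]
R3 <- R3 - (2)*R2:  [ 0  0  5  5 ]
R4 <- R4 - (1)*R2:  [  0   0  10  12 ]
R4 <- R4 - (2)*R3:  [ 0  0  0  2 ]
Multipliers (in order of application): m_{21} = 4, m_{31} = 4, m_{41} = -1, m_{32} = 2, m_{42} = 1, m_{43} = 2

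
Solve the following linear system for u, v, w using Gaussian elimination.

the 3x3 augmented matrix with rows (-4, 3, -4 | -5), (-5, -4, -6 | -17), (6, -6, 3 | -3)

Forward elimination on [A|b]:
R2 <- R2 - (5/4)*R1:  [     0  -31/4     -1  -43/4 ]
R3 <- R3 - (-3/2)*R1:  [     0   -3/2     -3  -21/2 ]
R3 <- R3 - (6/31)*R2:  [       0        0   -87/31  -261/31 ]
Row echelon form:
[ -4      3      -4  |       -5 ]
[  0  -31/4      -1  |    -43/4 ]
[  0      0  -87/31  |  -261/31 ]
Back-substitution:
w = (-261/31) / (-87/31) = 3
v = (-43/4 - (-1)*(3)) / (-31/4) = 1
u = (-5 - (3)*(1) - (-4)*(3)) / -4 = -1

(-1, 1, 3)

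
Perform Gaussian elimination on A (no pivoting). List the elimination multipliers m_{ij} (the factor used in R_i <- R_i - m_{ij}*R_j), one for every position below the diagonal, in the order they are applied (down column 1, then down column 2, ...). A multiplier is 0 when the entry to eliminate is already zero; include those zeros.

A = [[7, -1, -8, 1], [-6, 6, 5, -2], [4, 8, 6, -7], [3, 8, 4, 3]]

Forward elimination:
R2 <- R2 - (-6/7)*R1:  [     0   36/7  -13/7   -8/7 ]
R3 <- R3 - (4/7)*R1:  [     0   60/7   74/7  -53/7 ]
R4 <- R4 - (3/7)*R1:  [    0  59/7  52/7  18/7 ]
R3 <- R3 - (5/3)*R2:  [     0      0   41/3  -17/3 ]
R4 <- R4 - (59/36)*R2:  [      0       0  377/36    40/9 ]
R4 <- R4 - (377/492)*R3:  [        0         0         0  1441/164 ]
Multipliers (in order of application): m_{21} = -6/7, m_{31} = 4/7, m_{41} = 3/7, m_{32} = 5/3, m_{42} = 59/36, m_{43} = 377/492

multipliers: -6/7, 4/7, 3/7, 5/3, 59/36, 377/492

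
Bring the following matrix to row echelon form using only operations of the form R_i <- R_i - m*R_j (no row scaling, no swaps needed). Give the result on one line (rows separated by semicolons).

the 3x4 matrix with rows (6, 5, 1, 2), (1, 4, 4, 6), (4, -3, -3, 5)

Forward elimination:
R2 <- R2 - (1/6)*R1:  [    0  19/6  23/6  17/3 ]
R3 <- R3 - (2/3)*R1:  [     0  -19/3  -11/3   11/3 ]
R3 <- R3 - (-2)*R2:  [  0   0   4  15 ]
Row echelon form:
[ 6     5     1     2 ]
[ 0  19/6  23/6  17/3 ]
[ 0     0     4    15 ]

REF = [6 5 1 2; 0 19/6 23/6 17/3; 0 0 4 15]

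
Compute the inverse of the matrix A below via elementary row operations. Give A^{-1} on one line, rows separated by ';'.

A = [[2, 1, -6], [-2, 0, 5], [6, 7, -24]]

inverse = [35/4 9/2 -5/4; 9/2 3 -1/2; 7/2 2 -1/2]

Gauss-Jordan on [A | I]:
R1 <- (1/2)*R1:  [   1  1/2   -3  |  1/2    0    0 ]
R2 <- R2 - (-2)*R1:  [  0   1  -1  |   1   1   0 ]
R3 <- R3 - (6)*R1:  [  0   4  -6  |  -3   0   1 ]
R1 <- R1 - (1/2)*R2:  [    1     0  -5/2  |     0  -1/2     0 ]
R3 <- R3 - (4)*R2:  [  0   0  -2  |  -7  -4   1 ]
R3 <- (1/-2)*R3:  [    0     0     1  |   7/2     2  -1/2 ]
R1 <- R1 - (-5/2)*R3:  [    1     0     0  |  35/4   9/2  -5/4 ]
R2 <- R2 - (-1)*R3:  [    0     1     0  |   9/2     3  -1/2 ]
Right block of [I | A^{-1}] is the inverse:
[ 35/4  9/2  -5/4 ]
[  9/2    3  -1/2 ]
[  7/2    2  -1/2 ]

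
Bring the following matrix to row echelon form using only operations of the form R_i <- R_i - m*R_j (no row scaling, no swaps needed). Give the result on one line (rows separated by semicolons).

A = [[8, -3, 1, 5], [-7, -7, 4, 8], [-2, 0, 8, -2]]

REF = [8 -3 1 5; 0 -77/8 39/8 99/8; 0 0 606/77 -12/7]

Forward elimination:
R2 <- R2 - (-7/8)*R1:  [     0  -77/8   39/8   99/8 ]
R3 <- R3 - (-1/4)*R1:  [    0  -3/4  33/4  -3/4 ]
R3 <- R3 - (6/77)*R2:  [      0       0  606/77   -12/7 ]
Row echelon form:
[ 8     -3       1      5 ]
[ 0  -77/8    39/8   99/8 ]
[ 0      0  606/77  -12/7 ]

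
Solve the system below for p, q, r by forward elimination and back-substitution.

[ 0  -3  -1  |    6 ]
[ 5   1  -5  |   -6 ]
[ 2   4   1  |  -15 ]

(-4, -1, -3)

Forward elimination on [A|b]:
R1 <-> R2   (pivot in column 1 was zero)
[ 5   1  -5   -6 ]
[ 0  -3  -1    6 ]
[ 2   4   1  -15 ]
R3 <- R3 - (2/5)*R1:  [     0   18/5      3  -63/5 ]
R3 <- R3 - (-6/5)*R2:  [     0      0    9/5  -27/5 ]
Row echelon form:
[ 5   1   -5  |     -6 ]
[ 0  -3   -1  |      6 ]
[ 0   0  9/5  |  -27/5 ]
Back-substitution:
r = (-27/5) / (9/5) = -3
q = (6 - (-1)*(-3)) / -3 = -1
p = (-6 - (1)*(-1) - (-5)*(-3)) / 5 = -4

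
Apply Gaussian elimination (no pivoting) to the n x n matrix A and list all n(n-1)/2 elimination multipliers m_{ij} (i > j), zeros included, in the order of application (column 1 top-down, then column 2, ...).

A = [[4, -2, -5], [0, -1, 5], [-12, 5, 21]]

Forward elimination:
R2: entry in column 1 is already 0 -> m_{21} = 0 (no row operation needed)
R3 <- R3 - (-3)*R1:  [  0  -1   6 ]
R3 <- R3 - (1)*R2:  [ 0  0  1 ]
Multipliers (in order of application): m_{21} = 0, m_{31} = -3, m_{32} = 1

multipliers: 0, -3, 1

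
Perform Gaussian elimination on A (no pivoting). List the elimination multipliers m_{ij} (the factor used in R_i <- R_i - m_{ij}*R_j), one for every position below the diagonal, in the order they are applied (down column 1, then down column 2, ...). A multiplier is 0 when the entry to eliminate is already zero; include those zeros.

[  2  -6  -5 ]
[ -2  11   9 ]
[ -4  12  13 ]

multipliers: -1, -2, 0

Forward elimination:
R2 <- R2 - (-1)*R1:  [ 0  5  4 ]
R3 <- R3 - (-2)*R1:  [ 0  0  3 ]
R3: entry in column 2 is already 0 -> m_{32} = 0 (no row operation needed)
Multipliers (in order of application): m_{21} = -1, m_{31} = -2, m_{32} = 0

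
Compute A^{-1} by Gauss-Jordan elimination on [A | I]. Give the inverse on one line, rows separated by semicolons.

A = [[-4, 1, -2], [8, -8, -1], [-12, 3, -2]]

inverse = [19/96 -1/24 -17/96; 7/24 -1/6 -5/24; -3/4 0 1/4]

Gauss-Jordan on [A | I]:
R1 <- (1/-4)*R1:  [    1  -1/4   1/2  |  -1/4     0     0 ]
R2 <- R2 - (8)*R1:  [  0  -6  -5  |   2   1   0 ]
R3 <- R3 - (-12)*R1:  [  0   0   4  |  -3   0   1 ]
R2 <- (1/-6)*R2:  [    0     1   5/6  |  -1/3  -1/6     0 ]
R1 <- R1 - (-1/4)*R2:  [     1      0  17/24  |   -1/3  -1/24      0 ]
R3 <- (1/4)*R3:  [    0     0     1  |  -3/4     0   1/4 ]
R1 <- R1 - (17/24)*R3:  [      1       0       0  |   19/96   -1/24  -17/96 ]
R2 <- R2 - (5/6)*R3:  [     0      1      0  |   7/24   -1/6  -5/24 ]
Right block of [I | A^{-1}] is the inverse:
[ 19/96  -1/24  -17/96 ]
[  7/24   -1/6   -5/24 ]
[  -3/4      0     1/4 ]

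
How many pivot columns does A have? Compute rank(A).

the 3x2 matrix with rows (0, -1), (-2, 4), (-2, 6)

Row reduction:
R1 <-> R2   (pivot in column 1 was zero)
[ -2   4 ]
[  0  -1 ]
[ -2   6 ]
R3 <- R3 - (1)*R1:  [ 0  2 ]
R3 <- R3 - (-2)*R2:  [ 0  0 ]
Row echelon form:
[ -2   4 ]
[  0  -1 ]
[  0   0 ]
Nonzero rows / pivot columns: 2

rank(A) = 2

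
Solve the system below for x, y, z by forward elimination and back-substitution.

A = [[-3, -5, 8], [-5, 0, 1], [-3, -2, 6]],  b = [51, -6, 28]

Forward elimination on [A|b]:
R2 <- R2 - (5/3)*R1:  [     0   25/3  -37/3    -91 ]
R3 <- R3 - (1)*R1:  [   0    3   -2  -23 ]
R3 <- R3 - (9/25)*R2:  [      0       0   61/25  244/25 ]
Row echelon form:
[ -3    -5      8  |      51 ]
[  0  25/3  -37/3  |     -91 ]
[  0     0  61/25  |  244/25 ]
Back-substitution:
z = (244/25) / (61/25) = 4
y = (-91 - (-37/3)*(4)) / (25/3) = -5
x = (51 - (-5)*(-5) - (8)*(4)) / -3 = 2

(2, -5, 4)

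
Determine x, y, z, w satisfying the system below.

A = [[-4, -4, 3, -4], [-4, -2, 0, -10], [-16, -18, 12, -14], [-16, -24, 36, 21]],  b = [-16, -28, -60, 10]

Forward elimination on [A|b]:
R2 <- R2 - (1)*R1:  [   0    2   -3   -6  -12 ]
R3 <- R3 - (4)*R1:  [  0  -2   0   2   4 ]
R4 <- R4 - (4)*R1:  [  0  -8  24  37  74 ]
R3 <- R3 - (-1)*R2:  [  0   0  -3  -4  -8 ]
R4 <- R4 - (-4)*R2:  [  0   0  12  13  26 ]
R4 <- R4 - (-4)*R3:  [  0   0   0  -3  -6 ]
Row echelon form:
[ -4  -4   3  -4  |  -16 ]
[  0   2  -3  -6  |  -12 ]
[  0   0  -3  -4  |   -8 ]
[  0   0   0  -3  |   -6 ]
Back-substitution:
w = (-6) / -3 = 2
z = (-8 - (-4)*(2)) / -3 = 0
y = (-12 - (-3)*(0) - (-6)*(2)) / 2 = 0
x = (-16 - (-4)*(0) - (3)*(0) - (-4)*(2)) / -4 = 2

(2, 0, 0, 2)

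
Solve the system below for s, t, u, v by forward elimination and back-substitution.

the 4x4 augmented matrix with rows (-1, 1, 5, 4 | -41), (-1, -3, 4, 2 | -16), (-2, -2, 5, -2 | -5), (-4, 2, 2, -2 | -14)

(3, -3, -3, -5)

Forward elimination on [A|b]:
R2 <- R2 - (1)*R1:  [  0  -4  -1  -2  25 ]
R3 <- R3 - (2)*R1:  [   0   -4   -5  -10   77 ]
R4 <- R4 - (4)*R1:  [   0   -2  -18  -18  150 ]
R3 <- R3 - (1)*R2:  [  0   0  -4  -8  52 ]
R4 <- R4 - (1/2)*R2:  [     0      0  -35/2    -17  275/2 ]
R4 <- R4 - (35/8)*R3:  [   0    0    0   18  -90 ]
Row echelon form:
[ -1   1   5   4  |  -41 ]
[  0  -4  -1  -2  |   25 ]
[  0   0  -4  -8  |   52 ]
[  0   0   0  18  |  -90 ]
Back-substitution:
v = (-90) / 18 = -5
u = (52 - (-8)*(-5)) / -4 = -3
t = (25 - (-1)*(-3) - (-2)*(-5)) / -4 = -3
s = (-41 - (1)*(-3) - (5)*(-3) - (4)*(-5)) / -1 = 3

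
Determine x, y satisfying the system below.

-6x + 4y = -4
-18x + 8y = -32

Forward elimination on [A|b]:
R2 <- R2 - (3)*R1:  [   0   -4  -20 ]
Row echelon form:
[ -6   4  |   -4 ]
[  0  -4  |  -20 ]
Back-substitution:
y = (-20) / -4 = 5
x = (-4 - (4)*(5)) / -6 = 4

(4, 5)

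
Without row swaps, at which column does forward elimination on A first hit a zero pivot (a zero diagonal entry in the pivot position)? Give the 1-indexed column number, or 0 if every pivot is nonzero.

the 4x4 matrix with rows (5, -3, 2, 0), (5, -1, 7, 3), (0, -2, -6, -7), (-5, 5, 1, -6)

first zero-pivot column = 0

Naive forward elimination:
R2 <- R2 - (1)*R1:  [ 0  2  5  3 ]
R4 <- R4 - (-1)*R1:  [  0   2   3  -6 ]
R3 <- R3 - (-1)*R2:  [  0   0  -1  -4 ]
R4 <- R4 - (1)*R2:  [  0   0  -2  -9 ]
R4 <- R4 - (2)*R3:  [  0   0   0  -1 ]
All pivots nonzero; naive elimination completes without hitting a zero pivot.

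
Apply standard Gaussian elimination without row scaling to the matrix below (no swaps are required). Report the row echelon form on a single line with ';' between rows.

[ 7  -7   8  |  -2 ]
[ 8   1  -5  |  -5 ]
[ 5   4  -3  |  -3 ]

Forward elimination:
R2 <- R2 - (8/7)*R1:  [     0      9  -99/7  -19/7 ]
R3 <- R3 - (5/7)*R1:  [     0      9  -61/7  -11/7 ]
R3 <- R3 - (1)*R2:  [    0     0  38/7   8/7 ]
Row echelon form:
[ 7  -7      8  |     -2 ]
[ 0   9  -99/7  |  -19/7 ]
[ 0   0   38/7  |    8/7 ]

REF = [7 -7 8 -2; 0 9 -99/7 -19/7; 0 0 38/7 8/7]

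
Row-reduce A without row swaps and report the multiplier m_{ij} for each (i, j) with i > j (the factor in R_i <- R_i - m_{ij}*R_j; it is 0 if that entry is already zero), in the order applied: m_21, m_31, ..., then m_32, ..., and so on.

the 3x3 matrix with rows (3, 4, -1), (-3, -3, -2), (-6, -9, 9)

multipliers: -1, -2, -1

Forward elimination:
R2 <- R2 - (-1)*R1:  [  0   1  -3 ]
R3 <- R3 - (-2)*R1:  [  0  -1   7 ]
R3 <- R3 - (-1)*R2:  [ 0  0  4 ]
Multipliers (in order of application): m_{21} = -1, m_{31} = -2, m_{32} = -1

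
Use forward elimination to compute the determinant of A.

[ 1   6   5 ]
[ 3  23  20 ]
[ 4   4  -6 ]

det(A) = -30

Forward elimination:
R2 <- R2 - (3)*R1:  [ 0  5  5 ]
R3 <- R3 - (4)*R1:  [   0  -20  -26 ]
R3 <- R3 - (-4)*R2:  [  0   0  -6 ]
Upper-triangular form:
[ 1  6   5 ]
[ 0  5   5 ]
[ 0  0  -6 ]
det(A) = (-1)^0 * (1) * (5) * (-6) = -30  (0 row swaps -> sign +1)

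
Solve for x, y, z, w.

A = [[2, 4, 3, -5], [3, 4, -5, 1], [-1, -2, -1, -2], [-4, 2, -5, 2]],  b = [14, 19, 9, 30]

(-3, 3, -4, -4)

Forward elimination on [A|b]:
R2 <- R2 - (3/2)*R1:  [     0     -2  -19/2   17/2     -2 ]
R3 <- R3 - (-1/2)*R1:  [    0     0   1/2  -9/2    16 ]
R4 <- R4 - (-2)*R1:  [  0  10   1  -8  58 ]
R4 <- R4 - (-5)*R2:  [     0      0  -93/2   69/2     48 ]
R4 <- R4 - (-93)*R3:  [    0     0     0  -384  1536 ]
Row echelon form:
[ 2   4      3    -5  |    14 ]
[ 0  -2  -19/2  17/2  |    -2 ]
[ 0   0    1/2  -9/2  |    16 ]
[ 0   0      0  -384  |  1536 ]
Back-substitution:
w = (1536) / -384 = -4
z = (16 - (-9/2)*(-4)) / (1/2) = -4
y = (-2 - (-19/2)*(-4) - (17/2)*(-4)) / -2 = 3
x = (14 - (4)*(3) - (3)*(-4) - (-5)*(-4)) / 2 = -3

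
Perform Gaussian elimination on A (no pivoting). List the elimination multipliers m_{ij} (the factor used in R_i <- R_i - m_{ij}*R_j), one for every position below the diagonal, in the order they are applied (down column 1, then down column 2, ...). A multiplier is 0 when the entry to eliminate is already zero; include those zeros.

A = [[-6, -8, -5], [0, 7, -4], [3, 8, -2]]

Forward elimination:
R2: entry in column 1 is already 0 -> m_{21} = 0 (no row operation needed)
R3 <- R3 - (-1/2)*R1:  [    0     4  -9/2 ]
R3 <- R3 - (4/7)*R2:  [      0       0  -31/14 ]
Multipliers (in order of application): m_{21} = 0, m_{31} = -1/2, m_{32} = 4/7

multipliers: 0, -1/2, 4/7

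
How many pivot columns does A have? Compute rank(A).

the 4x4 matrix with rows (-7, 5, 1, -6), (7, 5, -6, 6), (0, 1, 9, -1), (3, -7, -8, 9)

Row reduction:
R2 <- R2 - (-1)*R1:  [  0  10  -5   0 ]
R4 <- R4 - (-3/7)*R1:  [     0  -34/7  -53/7   45/7 ]
R3 <- R3 - (1/10)*R2:  [    0     0  19/2    -1 ]
R4 <- R4 - (-17/35)*R2:  [    0     0   -10  45/7 ]
R4 <- R4 - (-20/19)*R3:  [       0        0        0  715/133 ]
Row echelon form:
[ -7   5     1       -6 ]
[  0  10    -5        0 ]
[  0   0  19/2       -1 ]
[  0   0     0  715/133 ]
Nonzero rows / pivot columns: 4

rank(A) = 4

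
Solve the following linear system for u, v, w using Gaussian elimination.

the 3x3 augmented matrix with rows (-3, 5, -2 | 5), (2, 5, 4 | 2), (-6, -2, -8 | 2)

(-3, 0, 2)

Forward elimination on [A|b]:
R2 <- R2 - (-2/3)*R1:  [    0  25/3   8/3  16/3 ]
R3 <- R3 - (2)*R1:  [   0  -12   -4   -8 ]
R3 <- R3 - (-36/25)*R2:  [     0      0  -4/25  -8/25 ]
Row echelon form:
[ -3     5     -2  |      5 ]
[  0  25/3    8/3  |   16/3 ]
[  0     0  -4/25  |  -8/25 ]
Back-substitution:
w = (-8/25) / (-4/25) = 2
v = (16/3 - (8/3)*(2)) / (25/3) = 0
u = (5 - (5)*(0) - (-2)*(2)) / -3 = -3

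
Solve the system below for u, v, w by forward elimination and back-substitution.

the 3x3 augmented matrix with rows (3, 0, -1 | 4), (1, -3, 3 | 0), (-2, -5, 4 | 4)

Forward elimination on [A|b]:
R2 <- R2 - (1/3)*R1:  [    0    -3  10/3  -4/3 ]
R3 <- R3 - (-2/3)*R1:  [    0    -5  10/3  20/3 ]
R3 <- R3 - (5/3)*R2:  [     0      0  -20/9   80/9 ]
Row echelon form:
[ 3   0     -1  |     4 ]
[ 0  -3   10/3  |  -4/3 ]
[ 0   0  -20/9  |  80/9 ]
Back-substitution:
w = (80/9) / (-20/9) = -4
v = (-4/3 - (10/3)*(-4)) / -3 = -4
u = (4 - (-1)*(-4)) / 3 = 0

(0, -4, -4)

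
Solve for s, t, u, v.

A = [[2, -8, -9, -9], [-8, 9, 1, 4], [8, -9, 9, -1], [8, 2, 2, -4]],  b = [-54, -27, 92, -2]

(2, -4, 5, 5)

Forward elimination on [A|b]:
R2 <- R2 - (-4)*R1:  [    0   -23   -35   -32  -243 ]
R3 <- R3 - (4)*R1:  [   0   23   45   35  308 ]
R4 <- R4 - (4)*R1:  [   0   34   38   32  214 ]
R3 <- R3 - (-1)*R2:  [  0   0  10   3  65 ]
R4 <- R4 - (-34/23)*R2:  [        0         0   -316/23   -352/23  -3340/23 ]
R4 <- R4 - (-158/115)*R3:  [         0          0          0  -1286/115   -1286/23 ]
Row echelon form:
[ 2   -8   -9         -9  |       -54 ]
[ 0  -23  -35        -32  |      -243 ]
[ 0    0   10          3  |        65 ]
[ 0    0    0  -1286/115  |  -1286/23 ]
Back-substitution:
v = (-1286/23) / (-1286/115) = 5
u = (65 - (3)*(5)) / 10 = 5
t = (-243 - (-35)*(5) - (-32)*(5)) / -23 = -4
s = (-54 - (-8)*(-4) - (-9)*(5) - (-9)*(5)) / 2 = 2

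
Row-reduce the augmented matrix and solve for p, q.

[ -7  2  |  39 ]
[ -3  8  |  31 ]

Forward elimination on [A|b]:
R2 <- R2 - (3/7)*R1:  [     0   50/7  100/7 ]
Row echelon form:
[ -7     2  |     39 ]
[  0  50/7  |  100/7 ]
Back-substitution:
q = (100/7) / (50/7) = 2
p = (39 - (2)*(2)) / -7 = -5

(-5, 2)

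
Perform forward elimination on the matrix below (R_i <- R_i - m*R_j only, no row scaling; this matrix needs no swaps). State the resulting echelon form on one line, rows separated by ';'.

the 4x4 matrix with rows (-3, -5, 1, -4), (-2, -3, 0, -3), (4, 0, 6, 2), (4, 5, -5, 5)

REF = [-3 -5 1 -4; 0 1/3 -2/3 -1/3; 0 0 -6 -10; 0 0 0 29/3]

Forward elimination:
R2 <- R2 - (2/3)*R1:  [    0   1/3  -2/3  -1/3 ]
R3 <- R3 - (-4/3)*R1:  [     0  -20/3   22/3  -10/3 ]
R4 <- R4 - (-4/3)*R1:  [     0   -5/3  -11/3   -1/3 ]
R3 <- R3 - (-20)*R2:  [   0    0   -6  -10 ]
R4 <- R4 - (-5)*R2:  [  0   0  -7  -2 ]
R4 <- R4 - (7/6)*R3:  [    0     0     0  29/3 ]
Row echelon form:
[ -3   -5     1    -4 ]
[  0  1/3  -2/3  -1/3 ]
[  0    0    -6   -10 ]
[  0    0     0  29/3 ]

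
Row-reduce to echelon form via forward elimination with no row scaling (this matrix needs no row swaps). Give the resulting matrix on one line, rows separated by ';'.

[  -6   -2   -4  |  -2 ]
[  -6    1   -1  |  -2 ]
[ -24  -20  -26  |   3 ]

REF = [-6 -2 -4 -2; 0 3 3 0; 0 0 2 11]

Forward elimination:
R2 <- R2 - (1)*R1:  [ 0  3  3  0 ]
R3 <- R3 - (4)*R1:  [   0  -12  -10   11 ]
R3 <- R3 - (-4)*R2:  [  0   0   2  11 ]
Row echelon form:
[ -6  -2  -4  |  -2 ]
[  0   3   3  |   0 ]
[  0   0   2  |  11 ]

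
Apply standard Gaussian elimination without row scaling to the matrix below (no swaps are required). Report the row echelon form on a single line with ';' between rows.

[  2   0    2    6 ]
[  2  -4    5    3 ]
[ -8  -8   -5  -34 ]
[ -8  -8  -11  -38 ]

REF = [2 0 2 6; 0 -4 3 -3; 0 0 -3 -4; 0 0 0 4]

Forward elimination:
R2 <- R2 - (1)*R1:  [  0  -4   3  -3 ]
R3 <- R3 - (-4)*R1:  [   0   -8    3  -10 ]
R4 <- R4 - (-4)*R1:  [   0   -8   -3  -14 ]
R3 <- R3 - (2)*R2:  [  0   0  -3  -4 ]
R4 <- R4 - (2)*R2:  [  0   0  -9  -8 ]
R4 <- R4 - (3)*R3:  [ 0  0  0  4 ]
Row echelon form:
[ 2   0   2   6 ]
[ 0  -4   3  -3 ]
[ 0   0  -3  -4 ]
[ 0   0   0   4 ]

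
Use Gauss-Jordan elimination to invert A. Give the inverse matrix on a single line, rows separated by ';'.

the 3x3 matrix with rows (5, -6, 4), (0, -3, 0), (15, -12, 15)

Gauss-Jordan on [A | I]:
R1 <- (1/5)*R1:  [    1  -6/5   4/5  |   1/5     0     0 ]
R3 <- R3 - (15)*R1:  [  0   6   3  |  -3   0   1 ]
R2 <- (1/-3)*R2:  [    0     1     0  |     0  -1/3     0 ]
R1 <- R1 - (-6/5)*R2:  [    1     0   4/5  |   1/5  -2/5     0 ]
R3 <- R3 - (6)*R2:  [  0   0   3  |  -3   2   1 ]
R3 <- (1/3)*R3:  [   0    0    1  |   -1  2/3  1/3 ]
R1 <- R1 - (4/5)*R3:  [      1       0       0  |       1  -14/15   -4/15 ]
Right block of [I | A^{-1}] is the inverse:
[  1  -14/15  -4/15 ]
[  0    -1/3      0 ]
[ -1     2/3    1/3 ]

inverse = [1 -14/15 -4/15; 0 -1/3 0; -1 2/3 1/3]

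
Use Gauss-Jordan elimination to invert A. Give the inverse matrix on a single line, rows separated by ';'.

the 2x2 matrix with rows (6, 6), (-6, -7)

inverse = [7/6 1; -1 -1]

Gauss-Jordan on [A | I]:
R1 <- (1/6)*R1:  [   1    1  |  1/6    0 ]
R2 <- R2 - (-6)*R1:  [  0  -1  |   1   1 ]
R2 <- (1/-1)*R2:  [  0   1  |  -1  -1 ]
R1 <- R1 - (1)*R2:  [   1    0  |  7/6    1 ]
Right block of [I | A^{-1}] is the inverse:
[ 7/6   1 ]
[  -1  -1 ]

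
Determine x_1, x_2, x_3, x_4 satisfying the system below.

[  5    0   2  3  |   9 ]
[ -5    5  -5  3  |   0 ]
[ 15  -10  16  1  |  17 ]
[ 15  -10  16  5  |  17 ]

Forward elimination on [A|b]:
R2 <- R2 - (-1)*R1:  [  0   5  -3   6   9 ]
R3 <- R3 - (3)*R1:  [   0  -10   10   -8  -10 ]
R4 <- R4 - (3)*R1:  [   0  -10   10   -4  -10 ]
R3 <- R3 - (-2)*R2:  [ 0  0  4  4  8 ]
R4 <- R4 - (-2)*R2:  [ 0  0  4  8  8 ]
R4 <- R4 - (1)*R3:  [ 0  0  0  4  0 ]
Row echelon form:
[ 5  0   2  3  |  9 ]
[ 0  5  -3  6  |  9 ]
[ 0  0   4  4  |  8 ]
[ 0  0   0  4  |  0 ]
Back-substitution:
x_4 = (0) / 4 = 0
x_3 = (8 - (4)*(0)) / 4 = 2
x_2 = (9 - (-3)*(2) - (6)*(0)) / 5 = 3
x_1 = (9 - (2)*(2) - (3)*(0)) / 5 = 1

(1, 3, 2, 0)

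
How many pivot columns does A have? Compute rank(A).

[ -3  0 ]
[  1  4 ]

rank(A) = 2

Row reduction:
R2 <- R2 - (-1/3)*R1:  [ 0  4 ]
Row echelon form:
[ -3  0 ]
[  0  4 ]
Nonzero rows / pivot columns: 2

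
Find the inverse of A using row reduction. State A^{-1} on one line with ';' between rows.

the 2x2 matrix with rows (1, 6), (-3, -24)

Gauss-Jordan on [A | I]:
R2 <- R2 - (-3)*R1:  [  0  -6  |   3   1 ]
R2 <- (1/-6)*R2:  [    0     1  |  -1/2  -1/6 ]
R1 <- R1 - (6)*R2:  [ 1  0  |  4  1 ]
Right block of [I | A^{-1}] is the inverse:
[    4     1 ]
[ -1/2  -1/6 ]

inverse = [4 1; -1/2 -1/6]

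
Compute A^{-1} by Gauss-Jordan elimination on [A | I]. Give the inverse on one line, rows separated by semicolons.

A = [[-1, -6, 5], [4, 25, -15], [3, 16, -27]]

inverse = [-435/2 -41 -35/2; 63/2 6 5/2; -11/2 -1 -1/2]

Gauss-Jordan on [A | I]:
R1 <- (1/-1)*R1:  [  1   6  -5  |  -1   0   0 ]
R2 <- R2 - (4)*R1:  [ 0  1  5  |  4  1  0 ]
R3 <- R3 - (3)*R1:  [   0   -2  -12  |    3    0    1 ]
R1 <- R1 - (6)*R2:  [   1    0  -35  |  -25   -6    0 ]
R3 <- R3 - (-2)*R2:  [  0   0  -2  |  11   2   1 ]
R3 <- (1/-2)*R3:  [     0      0      1  |  -11/2     -1   -1/2 ]
R1 <- R1 - (-35)*R3:  [      1       0       0  |  -435/2     -41   -35/2 ]
R2 <- R2 - (5)*R3:  [    0     1     0  |  63/2     6   5/2 ]
Right block of [I | A^{-1}] is the inverse:
[ -435/2  -41  -35/2 ]
[   63/2    6    5/2 ]
[  -11/2   -1   -1/2 ]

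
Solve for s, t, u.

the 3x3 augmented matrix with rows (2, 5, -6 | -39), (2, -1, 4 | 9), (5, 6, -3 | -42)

Forward elimination on [A|b]:
R2 <- R2 - (1)*R1:  [  0  -6  10  48 ]
R3 <- R3 - (5/2)*R1:  [     0  -13/2     12  111/2 ]
R3 <- R3 - (13/12)*R2:  [   0    0  7/6  7/2 ]
Row echelon form:
[ 2   5   -6  |  -39 ]
[ 0  -6   10  |   48 ]
[ 0   0  7/6  |  7/2 ]
Back-substitution:
u = (7/2) / (7/6) = 3
t = (48 - (10)*(3)) / -6 = -3
s = (-39 - (5)*(-3) - (-6)*(3)) / 2 = -3

(-3, -3, 3)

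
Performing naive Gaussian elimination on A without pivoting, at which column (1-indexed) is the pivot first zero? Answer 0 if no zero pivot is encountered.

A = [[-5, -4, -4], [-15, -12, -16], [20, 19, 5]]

Naive forward elimination:
R2 <- R2 - (3)*R1:  [  0   0  -4 ]
R3 <- R3 - (-4)*R1:  [   0    3  -11 ]
Matrix at this point:
[ -5  -4   -4 ]
[  0   0   -4 ]
[  0   3  -11 ]
Pivot entry (2,2) is zero but row 3 has 3 in column 2 -> naive elimination stops; a row interchange (e.g. R2 <-> R3) would be required here.

first zero-pivot column = 2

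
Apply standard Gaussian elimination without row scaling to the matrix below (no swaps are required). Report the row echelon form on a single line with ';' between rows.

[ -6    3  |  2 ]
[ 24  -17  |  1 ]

Forward elimination:
R2 <- R2 - (-4)*R1:  [  0  -5   9 ]
Row echelon form:
[ -6   3  |  2 ]
[  0  -5  |  9 ]

REF = [-6 3 2; 0 -5 9]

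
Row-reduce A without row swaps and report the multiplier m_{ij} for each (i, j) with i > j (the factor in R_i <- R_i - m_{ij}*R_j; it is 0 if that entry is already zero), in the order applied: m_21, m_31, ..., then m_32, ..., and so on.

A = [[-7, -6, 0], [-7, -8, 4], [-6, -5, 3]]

Forward elimination:
R2 <- R2 - (1)*R1:  [  0  -2   4 ]
R3 <- R3 - (6/7)*R1:  [   0  1/7    3 ]
R3 <- R3 - (-1/14)*R2:  [    0     0  23/7 ]
Multipliers (in order of application): m_{21} = 1, m_{31} = 6/7, m_{32} = -1/14

multipliers: 1, 6/7, -1/14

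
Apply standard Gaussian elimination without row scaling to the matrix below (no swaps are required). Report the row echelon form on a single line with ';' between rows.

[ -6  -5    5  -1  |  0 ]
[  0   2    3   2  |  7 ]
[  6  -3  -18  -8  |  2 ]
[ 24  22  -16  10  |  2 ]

Forward elimination:
R3 <- R3 - (-1)*R1:  [   0   -8  -13   -9    2 ]
R4 <- R4 - (-4)*R1:  [ 0  2  4  6  2 ]
R3 <- R3 - (-4)*R2:  [  0   0  -1  -1  30 ]
R4 <- R4 - (1)*R2:  [  0   0   1   4  -5 ]
R4 <- R4 - (-1)*R3:  [  0   0   0   3  25 ]
Row echelon form:
[ -6  -5   5  -1  |   0 ]
[  0   2   3   2  |   7 ]
[  0   0  -1  -1  |  30 ]
[  0   0   0   3  |  25 ]

REF = [-6 -5 5 -1 0; 0 2 3 2 7; 0 0 -1 -1 30; 0 0 0 3 25]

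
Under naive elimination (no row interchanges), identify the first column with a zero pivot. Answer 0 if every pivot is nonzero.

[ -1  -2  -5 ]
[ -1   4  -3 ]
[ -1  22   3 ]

first zero-pivot column = 3

Naive forward elimination:
R2 <- R2 - (1)*R1:  [ 0  6  2 ]
R3 <- R3 - (1)*R1:  [  0  24   8 ]
R3 <- R3 - (4)*R2:  [ 0  0  0 ]
Matrix at this point:
[ -1  -2  -5 ]
[  0   6   2 ]
[  0   0   0 ]
Pivot entry (3,3) in the last row is zero and there are no rows below to swap with -> zero pivot in column 3 (A is singular).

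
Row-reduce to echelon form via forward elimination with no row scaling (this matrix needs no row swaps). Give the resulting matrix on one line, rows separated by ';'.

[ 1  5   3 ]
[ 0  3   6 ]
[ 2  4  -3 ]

Forward elimination:
R3 <- R3 - (2)*R1:  [  0  -6  -9 ]
R3 <- R3 - (-2)*R2:  [ 0  0  3 ]
Row echelon form:
[ 1  5  3 ]
[ 0  3  6 ]
[ 0  0  3 ]

REF = [1 5 3; 0 3 6; 0 0 3]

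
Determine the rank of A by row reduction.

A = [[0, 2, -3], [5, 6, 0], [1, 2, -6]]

Row reduction:
R1 <-> R2   (pivot in column 1 was zero)
[ 5  6   0 ]
[ 0  2  -3 ]
[ 1  2  -6 ]
R3 <- R3 - (1/5)*R1:  [   0  4/5   -6 ]
R3 <- R3 - (2/5)*R2:  [     0      0  -24/5 ]
Row echelon form:
[ 5  6      0 ]
[ 0  2     -3 ]
[ 0  0  -24/5 ]
Nonzero rows / pivot columns: 3

rank(A) = 3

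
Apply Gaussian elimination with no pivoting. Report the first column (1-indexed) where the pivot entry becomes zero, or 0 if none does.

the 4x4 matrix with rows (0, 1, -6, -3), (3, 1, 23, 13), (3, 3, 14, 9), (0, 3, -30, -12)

first zero-pivot column = 1

Naive forward elimination:
Pivot entry (1,1) is zero but row 2 has 3 in column 1 -> naive elimination stops; a row interchange (e.g. R1 <-> R2) would be required here.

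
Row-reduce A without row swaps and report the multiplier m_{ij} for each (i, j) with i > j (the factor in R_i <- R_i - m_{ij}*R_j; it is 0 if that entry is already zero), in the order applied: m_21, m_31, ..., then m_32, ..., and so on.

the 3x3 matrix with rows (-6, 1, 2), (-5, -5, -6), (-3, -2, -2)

Forward elimination:
R2 <- R2 - (5/6)*R1:  [     0  -35/6  -23/3 ]
R3 <- R3 - (1/2)*R1:  [    0  -5/2    -3 ]
R3 <- R3 - (3/7)*R2:  [   0    0  2/7 ]
Multipliers (in order of application): m_{21} = 5/6, m_{31} = 1/2, m_{32} = 3/7

multipliers: 5/6, 1/2, 3/7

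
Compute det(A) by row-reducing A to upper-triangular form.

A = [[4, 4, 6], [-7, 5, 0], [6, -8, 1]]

det(A) = 204

Forward elimination:
R2 <- R2 - (-7/4)*R1:  [    0    12  21/2 ]
R3 <- R3 - (3/2)*R1:  [   0  -14   -8 ]
R3 <- R3 - (-7/6)*R2:  [    0     0  17/4 ]
Upper-triangular form:
[ 4   4     6 ]
[ 0  12  21/2 ]
[ 0   0  17/4 ]
det(A) = (-1)^0 * (4) * (12) * (17/4) = 204  (0 row swaps -> sign +1)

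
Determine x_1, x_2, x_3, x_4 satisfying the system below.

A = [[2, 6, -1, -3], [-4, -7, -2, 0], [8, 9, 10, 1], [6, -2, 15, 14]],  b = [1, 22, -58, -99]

Forward elimination on [A|b]:
R2 <- R2 - (-2)*R1:  [  0   5  -4  -6  24 ]
R3 <- R3 - (4)*R1:  [   0  -15   14   13  -62 ]
R4 <- R4 - (3)*R1:  [    0   -20    18    23  -102 ]
R3 <- R3 - (-3)*R2:  [  0   0   2  -5  10 ]
R4 <- R4 - (-4)*R2:  [  0   0   2  -1  -6 ]
R4 <- R4 - (1)*R3:  [   0    0    0    4  -16 ]
Row echelon form:
[ 2  6  -1  -3  |    1 ]
[ 0  5  -4  -6  |   24 ]
[ 0  0   2  -5  |   10 ]
[ 0  0   0   4  |  -16 ]
Back-substitution:
x_4 = (-16) / 4 = -4
x_3 = (10 - (-5)*(-4)) / 2 = -5
x_2 = (24 - (-4)*(-5) - (-6)*(-4)) / 5 = -4
x_1 = (1 - (6)*(-4) - (-1)*(-5) - (-3)*(-4)) / 2 = 4

(4, -4, -5, -4)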